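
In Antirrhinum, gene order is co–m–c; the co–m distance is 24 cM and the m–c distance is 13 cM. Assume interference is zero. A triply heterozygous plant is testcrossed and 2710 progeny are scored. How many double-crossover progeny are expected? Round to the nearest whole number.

85

Map distances give recombination frequencies of 0.240 and 0.130 for the two intervals.
With no interference, expected double-crossover frequency = 0.240 × 0.130 = 0.03120.
Expected number = 0.03120 × 2710 = 84.55 ≈ 85.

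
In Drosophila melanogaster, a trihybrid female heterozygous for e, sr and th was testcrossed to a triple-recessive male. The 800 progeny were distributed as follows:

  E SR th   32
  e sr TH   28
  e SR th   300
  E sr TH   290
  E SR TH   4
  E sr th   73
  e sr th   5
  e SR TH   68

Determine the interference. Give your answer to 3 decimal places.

The two most frequent reciprocal classes, e SR th and E sr TH, are the parental types, so the F1 was e SR th / E sr TH.
The two rarest classes, e sr th and E SR TH, are the double crossovers. Comparing them with the parentals, only the sr allele has switched, so sr is the middle locus and the order is th – sr – e.
th–sr: (141 + 9)/800 = 0.1875; sr–e: (60 + 9)/800 = 0.0862.
Expected DCO frequency = 0.1875 × 0.0862 ≈ 0.01616; observed = 9/800 ≈ 0.01125.
Coefficient of coincidence = 0.01125/0.01616 ≈ 0.696; interference = 1 − 0.696 = 0.304.

0.304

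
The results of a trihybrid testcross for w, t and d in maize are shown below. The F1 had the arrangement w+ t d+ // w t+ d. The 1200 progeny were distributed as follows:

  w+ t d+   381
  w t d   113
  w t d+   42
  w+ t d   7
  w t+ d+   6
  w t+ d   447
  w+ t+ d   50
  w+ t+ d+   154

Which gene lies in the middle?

The two rarest classes, w+ t d and w t+ d+, are the double crossovers. Comparing them with the parentals, only the d allele has switched, so d is the middle locus and the order is t – d – w.

d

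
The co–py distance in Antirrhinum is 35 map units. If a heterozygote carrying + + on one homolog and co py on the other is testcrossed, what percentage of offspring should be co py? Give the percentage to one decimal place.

A map distance of 35 map units corresponds to a recombination frequency of 0.350.
The F1 is + + / co py, so co py is a parental gamete class with expected frequency (1 − r)/2 = 0.650/2 = 0.3250.
That is 0.3250 = 32.5% of the progeny.

32.5%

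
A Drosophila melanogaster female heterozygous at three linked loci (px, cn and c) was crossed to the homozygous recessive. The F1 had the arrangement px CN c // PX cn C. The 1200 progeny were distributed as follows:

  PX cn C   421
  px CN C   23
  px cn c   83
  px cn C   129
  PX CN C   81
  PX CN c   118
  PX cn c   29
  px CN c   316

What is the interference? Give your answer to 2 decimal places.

The two rarest classes, px CN C and PX cn c, are the double crossovers. Comparing them with the parentals, only the c allele has switched, so c is the middle locus and the order is px – c – cn.
px–c: (247 + 52)/1200 = 0.2492; c–cn: (164 + 52)/1200 = 0.1800.
Expected DCO frequency = 0.2492 × 0.1800 ≈ 0.04486; observed = 52/1200 ≈ 0.04333.
Coefficient of coincidence = 0.04333/0.04486 ≈ 0.97; interference = 1 − 0.97 = 0.03.

0.03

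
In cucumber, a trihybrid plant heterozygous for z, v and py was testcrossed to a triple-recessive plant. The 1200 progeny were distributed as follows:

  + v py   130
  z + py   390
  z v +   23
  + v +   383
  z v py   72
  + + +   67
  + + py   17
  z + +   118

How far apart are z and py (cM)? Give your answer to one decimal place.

24.0 cM

The two most frequent reciprocal classes, z + py and + v +, are the parental types, so the F1 was z + py / + v +.
The two rarest classes, + + py and z v +, are the double crossovers. Comparing them with the parentals, only the z allele has switched, so z is the middle locus and the order is v – z – py.
Crossovers in the z–py interval produce the single-crossover classes z + + and + v py (118 + 130 = 248) plus the double crossovers (40).
RF(z–py) = (248 + 40) / 1200 = 288/1200 = 0.2400 → 24.0 cM.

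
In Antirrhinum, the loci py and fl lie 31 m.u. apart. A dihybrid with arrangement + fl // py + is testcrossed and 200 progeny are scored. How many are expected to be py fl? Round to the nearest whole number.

A map distance of 31 m.u. corresponds to a recombination frequency of 0.310.
The F1 is + fl / py +, so py fl is a recombinant gamete class with expected frequency r/2 = 0.310/2 = 0.1550.
Expected number = 0.1550 × 200 = 31.00 ≈ 31.

31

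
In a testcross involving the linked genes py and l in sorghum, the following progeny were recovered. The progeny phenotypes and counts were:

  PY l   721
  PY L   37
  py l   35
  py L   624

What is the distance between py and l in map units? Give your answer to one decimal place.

5.1 map units

The two most frequent classes, PY l (721) and py L (624), are the parental types, so the F1 was PY l / py L.
The recombinant classes are PY L and py l: 37 + 35 = 72.
Recombination frequency = 72/1417 = 0.0508 ≈ 5.1%, i.e. 5.1 map units.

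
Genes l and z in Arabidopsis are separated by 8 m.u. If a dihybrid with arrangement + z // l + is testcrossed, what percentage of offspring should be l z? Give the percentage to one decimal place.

4.0%

A map distance of 8 m.u. corresponds to a recombination frequency of 0.080.
The F1 is + z / l +, so l z is a recombinant gamete class with expected frequency r/2 = 0.080/2 = 0.0400.
That is 0.0400 = 4.0% of the progeny.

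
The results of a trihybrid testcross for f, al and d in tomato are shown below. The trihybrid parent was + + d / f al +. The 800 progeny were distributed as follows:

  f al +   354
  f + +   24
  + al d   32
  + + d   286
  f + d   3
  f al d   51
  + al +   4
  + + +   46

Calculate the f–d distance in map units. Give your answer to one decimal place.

The two rarest classes, f + d and + al +, are the double crossovers. Comparing them with the parentals, only the f allele has switched, so f is the middle locus and the order is d – f – al.
Crossovers in the d–f interval produce the single-crossover classes + + + and f al d (46 + 51 = 97) plus the double crossovers (7).
RF(d–f) = (97 + 7) / 800 = 104/800 = 0.1300 → 13.0 map units.

13.0 map units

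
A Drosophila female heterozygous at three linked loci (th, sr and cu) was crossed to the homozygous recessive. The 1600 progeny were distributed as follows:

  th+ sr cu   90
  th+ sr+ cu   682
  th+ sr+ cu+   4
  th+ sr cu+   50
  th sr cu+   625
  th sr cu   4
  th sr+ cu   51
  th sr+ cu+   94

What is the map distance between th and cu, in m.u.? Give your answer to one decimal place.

6.8 m.u.

The two most frequent reciprocal classes, th sr cu+ and th+ sr+ cu, are the parental types, so the F1 was th sr cu+ / th+ sr+ cu.
The two rarest classes, th sr cu and th+ sr+ cu+, are the double crossovers. Comparing them with the parentals, only the cu allele has switched, so cu is the middle locus and the order is th – cu – sr.
Crossovers in the th–cu interval produce the single-crossover classes th+ sr cu+ and th sr+ cu (50 + 51 = 101) plus the double crossovers (8).
RF(th–cu) = (101 + 8) / 1600 = 109/1600 = 0.0681 → 6.8 m.u.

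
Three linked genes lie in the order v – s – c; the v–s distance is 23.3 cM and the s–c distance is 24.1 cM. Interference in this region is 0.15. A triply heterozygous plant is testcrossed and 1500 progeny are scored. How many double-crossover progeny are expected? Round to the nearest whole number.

Map distances give recombination frequencies of 0.233 and 0.241 for the two intervals.
With interference 0.15 (so coincidence = 0.85), expected double-crossover frequency = 0.233 × 0.241 × 0.85 = 0.04773.
Expected number = 0.04773 × 1500 = 71.60 ≈ 72.

72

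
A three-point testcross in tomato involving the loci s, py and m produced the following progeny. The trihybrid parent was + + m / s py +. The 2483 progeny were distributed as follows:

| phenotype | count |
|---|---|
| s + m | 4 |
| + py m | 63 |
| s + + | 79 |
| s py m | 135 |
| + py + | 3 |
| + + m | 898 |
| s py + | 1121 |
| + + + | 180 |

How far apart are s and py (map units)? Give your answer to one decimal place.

The two rarest classes, s + m and + py +, are the double crossovers. Comparing them with the parentals, only the s allele has switched, so s is the middle locus and the order is py – s – m.
Crossovers in the py–s interval produce the single-crossover classes + py m and s + + (63 + 79 = 142) plus the double crossovers (7).
RF(py–s) = (142 + 7) / 2483 = 149/2483 = 0.0600 → 6.0 map units.

6.0 map units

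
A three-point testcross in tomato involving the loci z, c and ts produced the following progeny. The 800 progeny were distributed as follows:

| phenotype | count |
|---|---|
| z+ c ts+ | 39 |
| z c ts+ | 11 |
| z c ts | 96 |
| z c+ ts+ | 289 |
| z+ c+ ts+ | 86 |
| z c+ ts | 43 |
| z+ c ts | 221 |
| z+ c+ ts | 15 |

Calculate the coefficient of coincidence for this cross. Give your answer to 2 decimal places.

0.93

The two most frequent reciprocal classes, z+ c ts and z c+ ts+, are the parental types, so the F1 was z+ c ts / z c+ ts+.
The two rarest classes, z+ c+ ts and z c ts+, are the double crossovers. Comparing them with the parentals, only the c allele has switched, so c is the middle locus and the order is ts – c – z.
ts–c: (82 + 26)/800 = 0.1350; c–z: (182 + 26)/800 = 0.2600.
Expected DCO frequency = 0.1350 × 0.2600 ≈ 0.03510; observed = 26/800 ≈ 0.03250.
Coefficient of coincidence = 0.03250/0.03510 ≈ 0.93.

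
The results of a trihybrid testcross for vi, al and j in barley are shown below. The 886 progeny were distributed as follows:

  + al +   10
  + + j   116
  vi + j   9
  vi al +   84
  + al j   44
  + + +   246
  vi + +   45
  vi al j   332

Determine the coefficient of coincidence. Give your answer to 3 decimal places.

0.712

The two most frequent reciprocal classes, vi al j and + + +, are the parental types, so the F1 was vi al j / + + +.
The two rarest classes, vi + j and + al +, are the double crossovers. Comparing them with the parentals, only the al allele has switched, so al is the middle locus and the order is vi – al – j.
vi–al: (89 + 19)/886 = 0.1219; al–j: (200 + 19)/886 = 0.2472.
Expected DCO frequency = 0.1219 × 0.2472 ≈ 0.03013; observed = 19/886 ≈ 0.02144.
Coefficient of coincidence = 0.02144/0.03013 ≈ 0.712.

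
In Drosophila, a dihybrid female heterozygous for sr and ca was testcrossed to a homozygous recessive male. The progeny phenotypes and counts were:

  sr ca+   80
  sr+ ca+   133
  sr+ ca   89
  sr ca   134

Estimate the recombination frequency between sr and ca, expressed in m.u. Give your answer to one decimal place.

The two most frequent classes, sr+ ca+ (133) and sr ca (134), are the parental types, so the F1 was sr+ ca+ / sr ca.
The recombinant classes are sr+ ca and sr ca+: 89 + 80 = 169.
Recombination frequency = 169/436 = 0.3876 ≈ 38.8%, i.e. 38.8 m.u.

38.8 m.u.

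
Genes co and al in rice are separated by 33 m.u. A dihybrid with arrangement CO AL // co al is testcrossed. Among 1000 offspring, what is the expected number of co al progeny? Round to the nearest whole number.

335

A map distance of 33 m.u. corresponds to a recombination frequency of 0.330.
The F1 is CO AL / co al, so co al is a parental gamete class with expected frequency (1 − r)/2 = 0.670/2 = 0.3350.
Expected number = 0.3350 × 1000 = 335.00 ≈ 335.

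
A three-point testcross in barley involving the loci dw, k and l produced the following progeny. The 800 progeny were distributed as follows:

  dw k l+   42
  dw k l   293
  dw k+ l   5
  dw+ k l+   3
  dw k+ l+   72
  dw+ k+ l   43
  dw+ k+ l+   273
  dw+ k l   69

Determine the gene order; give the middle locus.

k

The two most frequent reciprocal classes, dw+ k+ l+ and dw k l, are the parental types, so the F1 was dw+ k+ l+ / dw k l.
The two rarest classes, dw+ k l+ and dw k+ l, are the double crossovers. Comparing them with the parentals, only the k allele has switched, so k is the middle locus and the order is dw – k – l.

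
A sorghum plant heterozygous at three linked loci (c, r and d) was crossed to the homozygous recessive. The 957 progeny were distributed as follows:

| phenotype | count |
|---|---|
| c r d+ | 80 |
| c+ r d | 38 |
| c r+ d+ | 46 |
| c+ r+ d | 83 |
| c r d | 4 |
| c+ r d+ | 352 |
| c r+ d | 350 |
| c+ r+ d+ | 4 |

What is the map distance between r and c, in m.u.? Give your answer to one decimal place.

The two most frequent reciprocal classes, c+ r d+ and c r+ d, are the parental types, so the F1 was c+ r d+ / c r+ d.
The two rarest classes, c+ r+ d+ and c r d, are the double crossovers. Comparing them with the parentals, only the r allele has switched, so r is the middle locus and the order is d – r – c.
Crossovers in the r–c interval produce the single-crossover classes c r d+ and c+ r+ d (80 + 83 = 163) plus the double crossovers (8).
RF(r–c) = (163 + 8) / 957 = 171/957 = 0.1787 → 17.9 m.u.

17.9 m.u.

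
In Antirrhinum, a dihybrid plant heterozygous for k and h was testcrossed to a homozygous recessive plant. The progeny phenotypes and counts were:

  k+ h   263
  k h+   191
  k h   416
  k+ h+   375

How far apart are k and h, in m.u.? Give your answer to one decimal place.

36.5 m.u.

The two most frequent classes, k+ h+ (375) and k h (416), are the parental types, so the F1 was k+ h+ / k h.
The recombinant classes are k+ h and k h+: 263 + 191 = 454.
Recombination frequency = 454/1245 = 0.3647 ≈ 36.5%, i.e. 36.5 m.u.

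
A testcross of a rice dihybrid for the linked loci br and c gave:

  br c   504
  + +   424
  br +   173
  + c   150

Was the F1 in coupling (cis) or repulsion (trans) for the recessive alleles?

cis

The two most frequent classes are + + (424) and br c (504); these are the parental (non-recombinant) types.
So the F1 carried + + on one chromosome and br c on the other — the recessive alleles are on the same chromosome (cis / coupling).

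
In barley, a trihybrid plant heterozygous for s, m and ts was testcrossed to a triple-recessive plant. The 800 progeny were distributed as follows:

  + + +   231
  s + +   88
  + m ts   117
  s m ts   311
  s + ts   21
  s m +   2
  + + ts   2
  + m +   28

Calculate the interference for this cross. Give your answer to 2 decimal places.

The two most frequent reciprocal classes, + + + and s m ts, are the parental types, so the F1 was + + + / s m ts.
The two rarest classes, + + ts and s m +, are the double crossovers. Comparing them with the parentals, only the ts allele has switched, so ts is the middle locus and the order is m – ts – s.
m–ts: (49 + 4)/800 = 0.0663; ts–s: (205 + 4)/800 = 0.2612.
Expected DCO frequency = 0.0663 × 0.2612 ≈ 0.01732; observed = 4/800 ≈ 0.00500.
Coefficient of coincidence = 0.00500/0.01732 ≈ 0.29; interference = 1 − 0.29 = 0.71.

0.71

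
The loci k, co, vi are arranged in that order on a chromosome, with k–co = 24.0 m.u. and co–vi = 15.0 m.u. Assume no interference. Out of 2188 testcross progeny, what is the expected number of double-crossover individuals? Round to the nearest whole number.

79

Map distances give recombination frequencies of 0.240 and 0.150 for the two intervals.
With no interference, expected double-crossover frequency = 0.240 × 0.150 = 0.03600.
Expected number = 0.03600 × 2188 = 78.77 ≈ 79.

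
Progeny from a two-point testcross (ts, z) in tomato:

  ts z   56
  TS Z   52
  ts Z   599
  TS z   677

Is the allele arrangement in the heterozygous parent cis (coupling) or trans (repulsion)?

The two most frequent classes are TS z (677) and ts Z (599); these are the parental (non-recombinant) types.
So the F1 carried TS z on one chromosome and ts Z on the other — the recessive alleles are on opposite chromosomes (trans / repulsion).

trans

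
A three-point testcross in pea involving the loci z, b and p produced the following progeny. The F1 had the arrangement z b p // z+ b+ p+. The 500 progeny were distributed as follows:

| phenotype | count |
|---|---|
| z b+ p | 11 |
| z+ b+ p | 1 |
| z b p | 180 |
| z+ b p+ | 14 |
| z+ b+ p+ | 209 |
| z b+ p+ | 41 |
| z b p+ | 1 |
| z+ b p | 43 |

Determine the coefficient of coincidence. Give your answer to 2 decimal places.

The two rarest classes, z b p+ and z+ b+ p, are the double crossovers. Comparing them with the parentals, only the p allele has switched, so p is the middle locus and the order is b – p – z.
b–p: (25 + 2)/500 = 0.0540; p–z: (84 + 2)/500 = 0.1720.
Expected DCO frequency = 0.0540 × 0.1720 ≈ 0.00929; observed = 2/500 ≈ 0.00400.
Coefficient of coincidence = 0.00400/0.00929 ≈ 0.43.

0.43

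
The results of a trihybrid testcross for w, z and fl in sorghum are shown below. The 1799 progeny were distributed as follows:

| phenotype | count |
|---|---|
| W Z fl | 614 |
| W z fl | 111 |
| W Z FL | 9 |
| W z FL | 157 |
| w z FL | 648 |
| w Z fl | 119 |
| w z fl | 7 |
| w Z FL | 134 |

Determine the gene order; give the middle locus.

fl

The two most frequent reciprocal classes, W Z fl and w z FL, are the parental types, so the F1 was W Z fl / w z FL.
The two rarest classes, W Z FL and w z fl, are the double crossovers. Comparing them with the parentals, only the fl allele has switched, so fl is the middle locus and the order is w – fl – z.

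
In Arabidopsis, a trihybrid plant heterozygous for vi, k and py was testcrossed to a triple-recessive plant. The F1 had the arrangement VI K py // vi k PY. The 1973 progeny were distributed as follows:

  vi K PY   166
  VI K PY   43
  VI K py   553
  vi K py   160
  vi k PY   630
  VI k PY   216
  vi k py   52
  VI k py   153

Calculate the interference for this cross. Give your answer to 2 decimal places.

0.04

The two rarest classes, VI K PY and vi k py, are the double crossovers. Comparing them with the parentals, only the py allele has switched, so py is the middle locus and the order is k – py – vi.
k–py: (319 + 95)/1973 = 0.2098; py–vi: (376 + 95)/1973 = 0.2387.
Expected DCO frequency = 0.2098 × 0.2387 ≈ 0.05008; observed = 95/1973 ≈ 0.04815.
Coefficient of coincidence = 0.04815/0.05008 ≈ 0.96; interference = 1 − 0.96 = 0.04.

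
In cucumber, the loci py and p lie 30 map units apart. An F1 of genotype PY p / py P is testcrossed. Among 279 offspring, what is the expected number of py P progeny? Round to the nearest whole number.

98

A map distance of 30 map units corresponds to a recombination frequency of 0.300.
The F1 is PY p / py P, so py P is a parental gamete class with expected frequency (1 − r)/2 = 0.700/2 = 0.3500.
Expected number = 0.3500 × 279 = 97.65 ≈ 98.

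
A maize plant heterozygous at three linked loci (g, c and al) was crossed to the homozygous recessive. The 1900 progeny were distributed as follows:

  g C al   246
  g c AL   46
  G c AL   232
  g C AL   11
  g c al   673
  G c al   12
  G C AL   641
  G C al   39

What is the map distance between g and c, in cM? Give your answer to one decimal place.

26.4 cM

The two most frequent reciprocal classes, g c al and G C AL, are the parental types, so the F1 was g c al / G C AL.
The two rarest classes, G c al and g C AL, are the double crossovers. Comparing them with the parentals, only the g allele has switched, so g is the middle locus and the order is c – g – al.
Crossovers in the c–g interval produce the single-crossover classes g C al and G c AL (246 + 232 = 478) plus the double crossovers (23).
RF(c–g) = (478 + 23) / 1900 = 501/1900 = 0.2637 → 26.4 cM.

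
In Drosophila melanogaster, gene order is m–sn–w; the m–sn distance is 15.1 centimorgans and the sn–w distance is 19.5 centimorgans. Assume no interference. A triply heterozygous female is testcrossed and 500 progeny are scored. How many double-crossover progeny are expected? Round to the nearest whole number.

15

Map distances give recombination frequencies of 0.151 and 0.195 for the two intervals.
With no interference, expected double-crossover frequency = 0.151 × 0.195 = 0.02944.
Expected number = 0.02944 × 500 = 14.72 ≈ 15.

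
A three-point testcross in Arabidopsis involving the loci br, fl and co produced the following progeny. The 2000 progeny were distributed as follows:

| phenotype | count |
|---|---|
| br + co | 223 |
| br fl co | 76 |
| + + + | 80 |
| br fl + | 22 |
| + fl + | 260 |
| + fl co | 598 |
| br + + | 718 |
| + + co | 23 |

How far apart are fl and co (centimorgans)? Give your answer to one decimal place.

The two most frequent reciprocal classes, br + + and + fl co, are the parental types, so the F1 was br + + / + fl co.
The two rarest classes, br fl + and + + co, are the double crossovers. Comparing them with the parentals, only the fl allele has switched, so fl is the middle locus and the order is co – fl – br.
Crossovers in the co–fl interval produce the single-crossover classes br + co and + fl + (223 + 260 = 483) plus the double crossovers (45).
RF(co–fl) = (483 + 45) / 2000 = 528/2000 = 0.2640 → 26.4 centimorgans.

26.4 centimorgans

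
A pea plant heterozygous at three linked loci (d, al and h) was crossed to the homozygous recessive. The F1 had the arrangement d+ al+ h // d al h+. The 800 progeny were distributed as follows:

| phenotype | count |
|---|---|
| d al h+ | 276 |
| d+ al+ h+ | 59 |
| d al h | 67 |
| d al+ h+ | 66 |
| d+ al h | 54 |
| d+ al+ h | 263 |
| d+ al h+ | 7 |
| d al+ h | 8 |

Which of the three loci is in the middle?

The two rarest classes, d al+ h and d+ al h+, are the double crossovers. Comparing them with the parentals, only the d allele has switched, so d is the middle locus and the order is al – d – h.

d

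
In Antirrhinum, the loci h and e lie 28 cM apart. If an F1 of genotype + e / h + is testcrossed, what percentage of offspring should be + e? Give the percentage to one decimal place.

36.0%

A map distance of 28 cM corresponds to a recombination frequency of 0.280.
The F1 is + e / h +, so + e is a parental gamete class with expected frequency (1 − r)/2 = 0.720/2 = 0.3600.
That is 0.3600 = 36.0% of the progeny.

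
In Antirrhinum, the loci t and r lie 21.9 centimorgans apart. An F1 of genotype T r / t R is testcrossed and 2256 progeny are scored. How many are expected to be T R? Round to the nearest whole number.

A map distance of 21.9 centimorgans corresponds to a recombination frequency of 0.219.
The F1 is T r / t R, so T R is a recombinant gamete class with expected frequency r/2 = 0.219/2 = 0.1095.
Expected number = 0.1095 × 2256 = 247.03 ≈ 247.

247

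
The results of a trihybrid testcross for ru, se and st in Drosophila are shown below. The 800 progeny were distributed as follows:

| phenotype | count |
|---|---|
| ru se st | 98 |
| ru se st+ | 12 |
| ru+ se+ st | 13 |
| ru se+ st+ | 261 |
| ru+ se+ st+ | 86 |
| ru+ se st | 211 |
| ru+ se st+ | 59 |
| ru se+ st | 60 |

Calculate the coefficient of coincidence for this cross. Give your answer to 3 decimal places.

0.665

The two most frequent reciprocal classes, ru se+ st+ and ru+ se st, are the parental types, so the F1 was ru se+ st+ / ru+ se st.
The two rarest classes, ru se st+ and ru+ se+ st, are the double crossovers. Comparing them with the parentals, only the se allele has switched, so se is the middle locus and the order is ru – se – st.
ru–se: (184 + 25)/800 = 0.2612; se–st: (119 + 25)/800 = 0.1800.
Expected DCO frequency = 0.2612 × 0.1800 ≈ 0.04702; observed = 25/800 ≈ 0.03125.
Coefficient of coincidence = 0.03125/0.04702 ≈ 0.665.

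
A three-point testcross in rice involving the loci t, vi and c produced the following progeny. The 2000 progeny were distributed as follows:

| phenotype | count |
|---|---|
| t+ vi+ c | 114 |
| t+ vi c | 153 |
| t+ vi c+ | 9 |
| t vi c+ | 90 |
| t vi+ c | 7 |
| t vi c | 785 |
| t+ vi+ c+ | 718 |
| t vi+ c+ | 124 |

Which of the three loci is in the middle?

The two most frequent reciprocal classes, t+ vi+ c+ and t vi c, are the parental types, so the F1 was t+ vi+ c+ / t vi c.
The two rarest classes, t+ vi c+ and t vi+ c, are the double crossovers. Comparing them with the parentals, only the vi allele has switched, so vi is the middle locus and the order is c – vi – t.

vi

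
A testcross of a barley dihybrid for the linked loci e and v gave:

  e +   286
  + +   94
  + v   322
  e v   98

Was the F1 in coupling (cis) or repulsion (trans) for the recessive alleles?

trans

The two most frequent classes are + v (322) and e + (286); these are the parental (non-recombinant) types.
So the F1 carried + v on one chromosome and e + on the other — the recessive alleles are on opposite chromosomes (trans / repulsion).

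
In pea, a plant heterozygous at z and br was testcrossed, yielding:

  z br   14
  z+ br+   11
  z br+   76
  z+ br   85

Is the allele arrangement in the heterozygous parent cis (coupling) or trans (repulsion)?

The two most frequent classes are z+ br (85) and z br+ (76); these are the parental (non-recombinant) types.
So the F1 carried z+ br on one chromosome and z br+ on the other — the recessive alleles are on opposite chromosomes (trans / repulsion).

trans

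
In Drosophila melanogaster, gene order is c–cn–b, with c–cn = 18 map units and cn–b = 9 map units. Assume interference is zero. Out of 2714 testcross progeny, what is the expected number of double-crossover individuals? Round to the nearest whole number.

Map distances give recombination frequencies of 0.180 and 0.090 for the two intervals.
With no interference, expected double-crossover frequency = 0.180 × 0.090 = 0.01620.
Expected number = 0.01620 × 2714 = 43.97 ≈ 44.

44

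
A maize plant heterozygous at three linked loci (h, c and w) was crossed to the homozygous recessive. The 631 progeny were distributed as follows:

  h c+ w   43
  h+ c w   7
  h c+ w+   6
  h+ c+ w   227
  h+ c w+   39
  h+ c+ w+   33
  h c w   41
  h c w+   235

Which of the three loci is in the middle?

c

The two most frequent reciprocal classes, h c w+ and h+ c+ w, are the parental types, so the F1 was h c w+ / h+ c+ w.
The two rarest classes, h c+ w+ and h+ c w, are the double crossovers. Comparing them with the parentals, only the c allele has switched, so c is the middle locus and the order is h – c – w.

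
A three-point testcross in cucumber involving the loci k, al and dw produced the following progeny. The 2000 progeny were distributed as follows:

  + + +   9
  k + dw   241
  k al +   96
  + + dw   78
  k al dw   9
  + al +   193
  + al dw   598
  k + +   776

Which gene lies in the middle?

k

The two most frequent reciprocal classes, k + + and + al dw, are the parental types, so the F1 was k + + / + al dw.
The two rarest classes, + + + and k al dw, are the double crossovers. Comparing them with the parentals, only the k allele has switched, so k is the middle locus and the order is al – k – dw.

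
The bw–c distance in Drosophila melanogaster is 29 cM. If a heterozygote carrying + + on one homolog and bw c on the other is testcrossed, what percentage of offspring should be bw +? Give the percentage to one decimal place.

14.5%

A map distance of 29 cM corresponds to a recombination frequency of 0.290.
The F1 is + + / bw c, so bw + is a recombinant gamete class with expected frequency r/2 = 0.290/2 = 0.1450.
That is 0.1450 = 14.5% of the progeny.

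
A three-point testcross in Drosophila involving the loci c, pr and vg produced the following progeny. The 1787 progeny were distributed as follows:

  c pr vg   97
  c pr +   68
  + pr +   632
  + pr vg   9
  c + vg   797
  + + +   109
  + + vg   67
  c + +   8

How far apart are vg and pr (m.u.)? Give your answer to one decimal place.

The two most frequent reciprocal classes, + pr + and c + vg, are the parental types, so the F1 was + pr + / c + vg.
The two rarest classes, + pr vg and c + +, are the double crossovers. Comparing them with the parentals, only the vg allele has switched, so vg is the middle locus and the order is pr – vg – c.
Crossovers in the pr–vg interval produce the single-crossover classes + + + and c pr vg (109 + 97 = 206) plus the double crossovers (17).
RF(pr–vg) = (206 + 17) / 1787 = 223/1787 = 0.1248 → 12.5 m.u.

12.5 m.u.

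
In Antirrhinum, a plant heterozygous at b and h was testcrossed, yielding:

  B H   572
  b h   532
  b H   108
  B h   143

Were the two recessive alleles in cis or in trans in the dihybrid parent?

The two most frequent classes are B H (572) and b h (532); these are the parental (non-recombinant) types.
So the F1 carried B H on one chromosome and b h on the other — the recessive alleles are on the same chromosome (cis / coupling).

cis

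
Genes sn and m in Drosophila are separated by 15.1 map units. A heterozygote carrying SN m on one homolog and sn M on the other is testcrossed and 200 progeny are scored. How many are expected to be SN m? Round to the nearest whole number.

85

A map distance of 15.1 map units corresponds to a recombination frequency of 0.151.
The F1 is SN m / sn M, so SN m is a parental gamete class with expected frequency (1 − r)/2 = 0.849/2 = 0.4245.
Expected number = 0.4245 × 200 = 84.90 ≈ 85.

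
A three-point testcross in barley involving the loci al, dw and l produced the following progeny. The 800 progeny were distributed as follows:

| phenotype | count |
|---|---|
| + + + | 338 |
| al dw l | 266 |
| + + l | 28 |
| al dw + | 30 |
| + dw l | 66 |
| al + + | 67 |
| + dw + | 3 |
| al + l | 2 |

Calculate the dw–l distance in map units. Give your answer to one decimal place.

7.9 map units

The two most frequent reciprocal classes, + + + and al dw l, are the parental types, so the F1 was + + + / al dw l.
The two rarest classes, + dw + and al + l, are the double crossovers. Comparing them with the parentals, only the dw allele has switched, so dw is the middle locus and the order is al – dw – l.
Crossovers in the dw–l interval produce the single-crossover classes + + l and al dw + (28 + 30 = 58) plus the double crossovers (5).
RF(dw–l) = (58 + 5) / 800 = 63/800 = 0.0788 → 7.9 map units.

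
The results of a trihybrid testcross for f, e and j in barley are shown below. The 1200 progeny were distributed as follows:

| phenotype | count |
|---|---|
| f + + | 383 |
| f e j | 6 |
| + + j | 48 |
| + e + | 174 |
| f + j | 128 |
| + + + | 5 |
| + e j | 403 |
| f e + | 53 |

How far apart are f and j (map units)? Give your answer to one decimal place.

26.1 map units

The two most frequent reciprocal classes, + e j and f + +, are the parental types, so the F1 was + e j / f + +.
The two rarest classes, f e j and + + +, are the double crossovers. Comparing them with the parentals, only the f allele has switched, so f is the middle locus and the order is j – f – e.
Crossovers in the j–f interval produce the single-crossover classes + e + and f + j (174 + 128 = 302) plus the double crossovers (11).
RF(j–f) = (302 + 11) / 1200 = 313/1200 = 0.2608 → 26.1 map units.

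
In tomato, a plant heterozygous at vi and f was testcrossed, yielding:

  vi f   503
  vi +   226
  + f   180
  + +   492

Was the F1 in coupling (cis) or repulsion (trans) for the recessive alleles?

cis

The two most frequent classes are + + (492) and vi f (503); these are the parental (non-recombinant) types.
So the F1 carried + + on one chromosome and vi f on the other — the recessive alleles are on the same chromosome (cis / coupling).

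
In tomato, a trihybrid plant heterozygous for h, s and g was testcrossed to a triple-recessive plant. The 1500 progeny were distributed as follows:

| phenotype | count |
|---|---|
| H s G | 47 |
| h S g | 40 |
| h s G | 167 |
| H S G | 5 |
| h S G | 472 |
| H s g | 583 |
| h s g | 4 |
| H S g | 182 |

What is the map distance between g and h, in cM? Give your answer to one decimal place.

The two most frequent reciprocal classes, h S G and H s g, are the parental types, so the F1 was h S G / H s g.
The two rarest classes, H S G and h s g, are the double crossovers. Comparing them with the parentals, only the h allele has switched, so h is the middle locus and the order is s – h – g.
Crossovers in the h–g interval produce the single-crossover classes h S g and H s G (40 + 47 = 87) plus the double crossovers (9).
RF(h–g) = (87 + 9) / 1500 = 96/1500 = 0.0640 → 6.4 cM.

6.4 cM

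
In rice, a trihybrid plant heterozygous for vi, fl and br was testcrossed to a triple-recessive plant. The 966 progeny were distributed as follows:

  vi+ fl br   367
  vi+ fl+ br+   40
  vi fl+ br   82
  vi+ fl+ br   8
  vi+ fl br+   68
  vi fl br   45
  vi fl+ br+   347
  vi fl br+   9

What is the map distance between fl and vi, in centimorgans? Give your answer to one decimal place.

10.6 centimorgans

The two most frequent reciprocal classes, vi+ fl br and vi fl+ br+, are the parental types, so the F1 was vi+ fl br / vi fl+ br+.
The two rarest classes, vi+ fl+ br and vi fl br+, are the double crossovers. Comparing them with the parentals, only the fl allele has switched, so fl is the middle locus and the order is br – fl – vi.
Crossovers in the fl–vi interval produce the single-crossover classes vi fl br and vi+ fl+ br+ (45 + 40 = 85) plus the double crossovers (17).
RF(fl–vi) = (85 + 17) / 966 = 102/966 = 0.1056 → 10.6 centimorgans.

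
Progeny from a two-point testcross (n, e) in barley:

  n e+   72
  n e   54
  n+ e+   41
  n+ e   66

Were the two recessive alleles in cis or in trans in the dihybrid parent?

trans

The two most frequent classes are n+ e (66) and n e+ (72); these are the parental (non-recombinant) types.
So the F1 carried n+ e on one chromosome and n e+ on the other — the recessive alleles are on opposite chromosomes (trans / repulsion).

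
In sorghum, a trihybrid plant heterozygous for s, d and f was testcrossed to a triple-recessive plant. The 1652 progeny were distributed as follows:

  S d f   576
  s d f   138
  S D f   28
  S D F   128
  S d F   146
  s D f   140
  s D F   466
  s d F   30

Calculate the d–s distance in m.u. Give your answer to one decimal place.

19.6 m.u.

The two most frequent reciprocal classes, S d f and s D F, are the parental types, so the F1 was S d f / s D F.
The two rarest classes, S D f and s d F, are the double crossovers. Comparing them with the parentals, only the d allele has switched, so d is the middle locus and the order is f – d – s.
Crossovers in the d–s interval produce the single-crossover classes s d f and S D F (138 + 128 = 266) plus the double crossovers (58).
RF(d–s) = (266 + 58) / 1652 = 324/1652 = 0.1961 → 19.6 m.u.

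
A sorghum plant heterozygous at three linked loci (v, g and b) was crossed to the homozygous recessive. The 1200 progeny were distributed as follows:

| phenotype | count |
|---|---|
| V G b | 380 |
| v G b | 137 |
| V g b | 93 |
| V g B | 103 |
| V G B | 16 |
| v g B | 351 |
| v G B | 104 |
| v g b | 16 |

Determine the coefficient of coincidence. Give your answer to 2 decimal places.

The two most frequent reciprocal classes, V G b and v g B, are the parental types, so the F1 was V G b / v g B.
The two rarest classes, V G B and v g b, are the double crossovers. Comparing them with the parentals, only the b allele has switched, so b is the middle locus and the order is v – b – g.
v–b: (240 + 32)/1200 = 0.2267; b–g: (197 + 32)/1200 = 0.1908.
Expected DCO frequency = 0.2267 × 0.1908 ≈ 0.04325; observed = 32/1200 ≈ 0.02667.
Coefficient of coincidence = 0.02667/0.04325 ≈ 0.62.

0.62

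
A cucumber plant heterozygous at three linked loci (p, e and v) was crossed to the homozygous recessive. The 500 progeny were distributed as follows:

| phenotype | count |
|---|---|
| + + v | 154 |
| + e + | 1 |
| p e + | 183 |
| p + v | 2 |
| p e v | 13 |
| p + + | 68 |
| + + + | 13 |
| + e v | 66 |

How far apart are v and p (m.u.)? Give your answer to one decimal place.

5.8 m.u.

The two most frequent reciprocal classes, + + v and p e +, are the parental types, so the F1 was + + v / p e +.
The two rarest classes, p + v and + e +, are the double crossovers. Comparing them with the parentals, only the p allele has switched, so p is the middle locus and the order is v – p – e.
Crossovers in the v–p interval produce the single-crossover classes + + + and p e v (13 + 13 = 26) plus the double crossovers (3).
RF(v–p) = (26 + 3) / 500 = 29/500 = 0.0580 → 5.8 m.u.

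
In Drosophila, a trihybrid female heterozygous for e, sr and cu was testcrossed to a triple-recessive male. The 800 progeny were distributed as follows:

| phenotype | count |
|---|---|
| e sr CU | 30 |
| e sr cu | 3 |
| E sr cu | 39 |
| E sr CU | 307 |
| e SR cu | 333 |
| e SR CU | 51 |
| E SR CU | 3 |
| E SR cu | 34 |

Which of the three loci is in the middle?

sr

The two most frequent reciprocal classes, E sr CU and e SR cu, are the parental types, so the F1 was E sr CU / e SR cu.
The two rarest classes, E SR CU and e sr cu, are the double crossovers. Comparing them with the parentals, only the sr allele has switched, so sr is the middle locus and the order is e – sr – cu.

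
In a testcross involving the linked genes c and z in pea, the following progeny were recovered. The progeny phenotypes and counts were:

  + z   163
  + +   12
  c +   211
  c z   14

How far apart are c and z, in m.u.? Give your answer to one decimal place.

6.5 m.u.

The two most frequent classes, + z (163) and c + (211), are the parental types, so the F1 was + z / c +.
The recombinant classes are + + and c z: 12 + 14 = 26.
Recombination frequency = 26/400 = 0.0650 ≈ 6.5%, i.e. 6.5 m.u.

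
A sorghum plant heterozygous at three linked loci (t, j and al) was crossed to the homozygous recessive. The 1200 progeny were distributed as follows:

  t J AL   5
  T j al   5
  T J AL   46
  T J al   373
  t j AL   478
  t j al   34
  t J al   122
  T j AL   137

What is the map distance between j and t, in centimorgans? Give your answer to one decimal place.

The two most frequent reciprocal classes, T J al and t j AL, are the parental types, so the F1 was T J al / t j AL.
The two rarest classes, T j al and t J AL, are the double crossovers. Comparing them with the parentals, only the j allele has switched, so j is the middle locus and the order is t – j – al.
Crossovers in the t–j interval produce the single-crossover classes t J al and T j AL (122 + 137 = 259) plus the double crossovers (10).
RF(t–j) = (259 + 10) / 1200 = 269/1200 = 0.2242 → 22.4 centimorgans.

22.4 centimorgans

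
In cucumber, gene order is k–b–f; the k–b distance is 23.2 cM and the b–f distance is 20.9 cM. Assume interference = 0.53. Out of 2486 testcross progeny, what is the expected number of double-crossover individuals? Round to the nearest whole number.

Map distances give recombination frequencies of 0.232 and 0.209 for the two intervals.
With interference 0.53 (so coincidence = 0.47), expected double-crossover frequency = 0.232 × 0.209 × 0.47 = 0.02279.
Expected number = 0.02279 × 2486 = 56.65 ≈ 57.

57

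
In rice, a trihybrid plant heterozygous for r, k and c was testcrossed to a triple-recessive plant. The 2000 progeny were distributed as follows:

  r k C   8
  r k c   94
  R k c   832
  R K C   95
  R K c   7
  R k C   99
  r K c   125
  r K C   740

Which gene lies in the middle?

k

The two most frequent reciprocal classes, r K C and R k c, are the parental types, so the F1 was r K C / R k c.
The two rarest classes, r k C and R K c, are the double crossovers. Comparing them with the parentals, only the k allele has switched, so k is the middle locus and the order is r – k – c.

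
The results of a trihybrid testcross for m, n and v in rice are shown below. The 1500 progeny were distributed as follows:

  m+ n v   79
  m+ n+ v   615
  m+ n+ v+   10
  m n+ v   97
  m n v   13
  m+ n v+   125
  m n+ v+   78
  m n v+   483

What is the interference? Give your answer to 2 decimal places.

The two most frequent reciprocal classes, m n v+ and m+ n+ v, are the parental types, so the F1 was m n v+ / m+ n+ v.
The two rarest classes, m n v and m+ n+ v+, are the double crossovers. Comparing them with the parentals, only the v allele has switched, so v is the middle locus and the order is m – v – n.
m–v: (222 + 23)/1500 = 0.1633; v–n: (157 + 23)/1500 = 0.1200.
Expected DCO frequency = 0.1633 × 0.1200 ≈ 0.01960; observed = 23/1500 ≈ 0.01533.
Coefficient of coincidence = 0.01533/0.01960 ≈ 0.78; interference = 1 − 0.78 = 0.22.

0.22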